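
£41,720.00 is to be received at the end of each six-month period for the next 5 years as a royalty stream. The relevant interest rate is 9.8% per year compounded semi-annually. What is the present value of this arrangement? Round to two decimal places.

£323,720.98

This is an ordinary annuity: 10 payments of £41,720.00 at the end of each six-month period.
Periodic rate r = 0.098/2 per half-year; n is counted in half-years.
PV = PMT × [(1 − (1+r)^−n)/r] = 41,720 × [1 − (1+r)^−10] / r = £323,720.98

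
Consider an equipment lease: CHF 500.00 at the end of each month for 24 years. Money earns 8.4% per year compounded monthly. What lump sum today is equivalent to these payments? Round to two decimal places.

This is an ordinary annuity: 288 payments of CHF 500.00 at the end of each month.
Periodic rate r = 0.084/12 per month; n is counted in months.
PV = PMT × [(1 − (1+r)^−n)/r] = 500 × [1 − (1+r)^−288] / r = CHF 61,848.15

CHF 61,848.15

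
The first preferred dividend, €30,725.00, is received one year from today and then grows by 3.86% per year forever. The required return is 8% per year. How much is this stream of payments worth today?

€742,149.76

Periodic rate r = 0.08 per year.
Growing perpetuity (Gordon): PV = PMT₁ / (r − g) = 30,725 / (r − 0.0386) = €742,149.76.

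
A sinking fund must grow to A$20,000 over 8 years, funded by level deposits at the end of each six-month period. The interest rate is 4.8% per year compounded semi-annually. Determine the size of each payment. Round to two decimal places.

Level ordinary annuity; solve FV = PMT × [((1+r)^n − 1)/r] for PMT.
Periodic rate r = 0.048/2 per half-year; n is counted in half-years.
With n = 16: PMT = 20,000 / ([((1+r)^n − 1)/r]) = A$1,040.08

A$1,040.08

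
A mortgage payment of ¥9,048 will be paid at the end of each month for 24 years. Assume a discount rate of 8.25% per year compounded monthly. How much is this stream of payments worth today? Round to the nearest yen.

¥1,133,128

This is an ordinary annuity: 288 payments of ¥9,048 at the end of each month.
Periodic rate r = 0.0825/12 per month; n is counted in months.
PV = PMT × [(1 − (1+r)^−n)/r] = 9,048 × [1 − (1+r)^−288] / r = ¥1,133,128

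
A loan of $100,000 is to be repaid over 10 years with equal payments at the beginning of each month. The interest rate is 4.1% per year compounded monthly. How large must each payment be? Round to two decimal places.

Level annuity due; solve PV = PMT × [(1 − (1+r)^−n)/r] × (1+r) for PMT.
Periodic rate r = 0.041/12 per month; n is counted in months.
With n = 120: PMT = 100,000 / ([(1 − (1+r)^−n)/r] × (1+r)) = $1,013.75

$1,013.75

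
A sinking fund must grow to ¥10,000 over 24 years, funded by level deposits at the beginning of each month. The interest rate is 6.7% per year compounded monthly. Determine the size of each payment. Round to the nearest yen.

¥14

Level annuity due; solve FV = PMT × [((1+r)^n − 1)/r] × (1+r) for PMT.
Periodic rate r = 0.067/12 per month; n is counted in months.
With n = 288: PMT = 10,000 / ([((1+r)^n − 1)/r] × (1+r)) = ¥14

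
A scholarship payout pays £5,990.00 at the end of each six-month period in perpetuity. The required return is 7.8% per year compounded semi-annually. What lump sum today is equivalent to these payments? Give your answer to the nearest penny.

Periodic rate r = 0.078/2 per half-year.
Level perpetuity: PV = PMT / r = 5,990 / (0.078/2) = £153,589.74.

£153,589.74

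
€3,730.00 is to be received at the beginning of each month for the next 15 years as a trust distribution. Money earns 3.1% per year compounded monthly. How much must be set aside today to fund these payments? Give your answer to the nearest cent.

This is an annuity due: 180 payments of €3,730.00 at the beginning of each month.
Periodic rate r = 0.031/12 per month; n is counted in months.
PV = PMT × [(1 − (1+r)^−n)/r] × (1+r) = 3,730 × [1 − (1+r)^−180] / r × (1+r) = €537,766.62

€537,766.62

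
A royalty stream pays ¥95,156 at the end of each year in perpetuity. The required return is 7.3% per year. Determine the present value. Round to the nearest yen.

Periodic rate r = 0.073 per year.
Level perpetuity: PV = PMT / r = 95,156 / (0.073) = ¥1,303,507.

¥1,303,507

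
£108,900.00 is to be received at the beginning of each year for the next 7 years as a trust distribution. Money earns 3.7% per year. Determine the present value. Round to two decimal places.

This is an annuity due: 7 payments of £108,900.00 at the beginning of each year.
Periodic rate r = 0.037 per year.
PV = PMT × [(1 − (1+r)^−n)/r] × (1+r) = 108,900 × [1 − (1+r)^−7] / r × (1+r) = £685,386.53

£685,386.53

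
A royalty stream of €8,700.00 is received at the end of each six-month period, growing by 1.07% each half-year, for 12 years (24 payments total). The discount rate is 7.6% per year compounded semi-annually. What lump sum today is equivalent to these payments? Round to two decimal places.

€150,586.43

Periodic rate r = 0.076/2 per half-year; n is counted in half-years.
Growing ordinary annuity: PV = PMT₁ × [1 − ((1+g)/(1+r))^n] / (r − g) = 8,700 × [1 − ((1+0.0107)/(1+r))^24] / (r − 0.0107) = €150,586.43.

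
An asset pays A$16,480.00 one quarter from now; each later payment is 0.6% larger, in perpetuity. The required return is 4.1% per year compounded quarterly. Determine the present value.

A$3,877,647.06

Periodic rate r = 0.041/4 per quarter.
Growing perpetuity (Gordon): PV = PMT₁ / (r − g) = 16,480 / (r − 0.006) = A$3,877,647.06.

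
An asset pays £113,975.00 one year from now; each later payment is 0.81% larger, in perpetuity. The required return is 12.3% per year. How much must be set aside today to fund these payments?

Periodic rate r = 0.123 per year.
Growing perpetuity (Gordon): PV = PMT₁ / (r − g) = 113,975 / (r − 0.0081) = £991,949.52.

£991,949.52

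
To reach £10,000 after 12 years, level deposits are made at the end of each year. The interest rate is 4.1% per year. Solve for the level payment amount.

Level ordinary annuity; solve FV = PMT × [((1+r)^n − 1)/r] for PMT.
Periodic rate r = 0.041 per year.
With n = 12: PMT = 10,000 / ([((1+r)^n − 1)/r]) = £661.71

£661.71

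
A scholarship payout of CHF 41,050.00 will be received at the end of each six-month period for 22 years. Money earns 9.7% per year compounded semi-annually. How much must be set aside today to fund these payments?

This is an ordinary annuity: 44 payments of CHF 41,050.00 at the end of each six-month period.
Periodic rate r = 0.097/2 per half-year; n is counted in half-years.
PV = PMT × [(1 − (1+r)^−n)/r] = 41,050 × [1 − (1+r)^−44] / r = CHF 741,059.76

CHF 741,059.76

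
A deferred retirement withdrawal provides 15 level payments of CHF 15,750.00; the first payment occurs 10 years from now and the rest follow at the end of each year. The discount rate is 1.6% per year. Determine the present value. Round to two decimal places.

CHF 180,800.49

Ordinary annuity of 15 payments, first payment at period 10.
Periodic rate r = 0.016 per year.
The ordinary-annuity PV formula values the stream one period before the first payment (period 9); discount that back 9 periods:
PV₀ = 15,750 × [1 − (1+r)^−15] / r × (1+r)^−9 = CHF 180,800.49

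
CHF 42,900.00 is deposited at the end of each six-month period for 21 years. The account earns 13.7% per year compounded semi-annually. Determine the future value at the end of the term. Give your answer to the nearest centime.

This is an ordinary annuity: 42 deposits of CHF 42,900.00 at the end of each six-month period.
Periodic rate r = 0.137/2 per half-year; n is counted in half-years.
FV = PMT × [((1+r)^n − 1)/r] = 42,900 × [(1+r)^42 − 1] / r = CHF 9,496,433.53

CHF 9,496,433.53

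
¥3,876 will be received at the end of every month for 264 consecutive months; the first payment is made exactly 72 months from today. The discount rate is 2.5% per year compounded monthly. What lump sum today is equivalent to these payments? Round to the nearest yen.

¥678,430

Ordinary annuity of 264 payments, first payment at period 72.
Periodic rate r = 0.025/12 per month; n is counted in months.
The ordinary-annuity PV formula values the stream one period before the first payment (period 71); discount that back 71 periods:
PV₀ = 3,876 × [1 − (1+r)^−264] / r × (1+r)^−71 = ¥678,430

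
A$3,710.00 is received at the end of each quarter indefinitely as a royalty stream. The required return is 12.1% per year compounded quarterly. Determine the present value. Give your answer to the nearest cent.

Periodic rate r = 0.121/4 per quarter.
Level perpetuity: PV = PMT / r = 3,710 / (0.121/4) = A$122,644.63.

A$122,644.63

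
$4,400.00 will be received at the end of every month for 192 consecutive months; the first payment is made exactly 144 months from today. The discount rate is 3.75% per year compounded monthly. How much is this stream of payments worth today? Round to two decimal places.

$406,156.19

Ordinary annuity of 192 payments, first payment at period 144.
Periodic rate r = 0.0375/12 per month; n is counted in months.
The ordinary-annuity PV formula values the stream one period before the first payment (period 143); discount that back 143 periods:
PV₀ = 4,400 × [1 − (1+r)^−192] / r × (1+r)^−143 = $406,156.19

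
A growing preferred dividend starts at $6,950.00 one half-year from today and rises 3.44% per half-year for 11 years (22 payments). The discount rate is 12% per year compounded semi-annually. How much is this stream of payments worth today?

$112,935.54

Periodic rate r = 0.12/2 per half-year; n is counted in half-years.
Growing ordinary annuity: PV = PMT₁ × [1 − ((1+g)/(1+r))^n] / (r − g) = 6,950 × [1 − ((1+0.0344)/(1+r))^22] / (r − 0.0344) = $112,935.54.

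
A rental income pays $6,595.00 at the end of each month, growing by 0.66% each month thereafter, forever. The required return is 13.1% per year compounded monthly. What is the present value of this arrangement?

$1,527,799.23

Periodic rate r = 0.131/12 per month.
Growing perpetuity (Gordon): PV = PMT₁ / (r − g) = 6,595 / (r − 0.0066) = $1,527,799.23.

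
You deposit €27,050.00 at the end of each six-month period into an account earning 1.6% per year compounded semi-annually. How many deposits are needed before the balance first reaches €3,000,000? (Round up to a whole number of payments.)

Periodic rate r = 0.016/2 per half-year; n is counted in half-years.
Ordinary annuity FV: 3,000,000 = 27,050 × [((1+r)^n − 1)/r].
(1+r)^n = 1 + 3,000,000 × r / 27,050, so n = ln(1 + 3,000,000·r/27,050) / ln(1+r) = 79.71.
Round up to a whole number of payments: n = 80.

80 payments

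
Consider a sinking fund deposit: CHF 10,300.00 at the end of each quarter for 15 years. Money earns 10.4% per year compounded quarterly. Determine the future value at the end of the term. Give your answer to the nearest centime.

CHF 1,451,861.29

This is an ordinary annuity: 60 deposits of CHF 10,300.00 at the end of each quarter.
Periodic rate r = 0.104/4 per quarter; n is counted in quarters.
FV = PMT × [((1+r)^n − 1)/r] = 10,300 × [(1+r)^60 − 1] / r = CHF 1,451,861.29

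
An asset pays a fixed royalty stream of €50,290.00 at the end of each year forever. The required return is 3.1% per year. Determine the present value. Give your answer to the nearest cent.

Periodic rate r = 0.031 per year.
Level perpetuity: PV = PMT / r = 50,290 / (0.031) = €1,622,258.06.

€1,622,258.06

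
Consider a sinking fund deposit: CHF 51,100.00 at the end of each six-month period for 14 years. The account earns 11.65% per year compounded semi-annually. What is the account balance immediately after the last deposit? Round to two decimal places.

This is an ordinary annuity: 28 deposits of CHF 51,100.00 at the end of each six-month period.
Periodic rate r = 0.1165/2 per half-year; n is counted in half-years.
FV = PMT × [((1+r)^n − 1)/r] = 51,100 × [(1+r)^28 − 1] / r = CHF 3,404,254.49

CHF 3,404,254.49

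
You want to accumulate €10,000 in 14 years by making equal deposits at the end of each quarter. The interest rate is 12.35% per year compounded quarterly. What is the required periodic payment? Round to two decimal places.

€68.77

Level ordinary annuity; solve FV = PMT × [((1+r)^n − 1)/r] for PMT.
Periodic rate r = 0.1235/4 per quarter; n is counted in quarters.
With n = 56: PMT = 10,000 / ([((1+r)^n − 1)/r]) = €68.77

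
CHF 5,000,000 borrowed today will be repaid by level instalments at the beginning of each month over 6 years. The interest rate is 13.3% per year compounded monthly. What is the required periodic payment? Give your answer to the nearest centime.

Level annuity due; solve PV = PMT × [(1 − (1+r)^−n)/r] × (1+r) for PMT.
Periodic rate r = 0.133/12 per month; n is counted in months.
With n = 72: PMT = 5,000,000 / ([(1 − (1+r)^−n)/r] × (1+r)) = CHF 100,055.00

CHF 100,055.00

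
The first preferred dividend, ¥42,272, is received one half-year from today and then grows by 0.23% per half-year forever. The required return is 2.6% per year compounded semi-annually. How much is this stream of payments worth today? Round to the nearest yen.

¥3,950,654

Periodic rate r = 0.026/2 per half-year.
Growing perpetuity (Gordon): PV = PMT₁ / (r − g) = 42,272 / (r − 0.0023) = ¥3,950,654.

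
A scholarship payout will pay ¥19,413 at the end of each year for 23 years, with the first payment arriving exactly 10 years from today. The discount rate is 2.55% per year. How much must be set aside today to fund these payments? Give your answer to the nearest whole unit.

¥266,816

Ordinary annuity of 23 payments, first payment at period 10.
Periodic rate r = 0.0255 per year.
The ordinary-annuity PV formula values the stream one period before the first payment (period 9); discount that back 9 periods:
PV₀ = 19,413 × [1 − (1+r)^−23] / r × (1+r)^−9 = ¥266,816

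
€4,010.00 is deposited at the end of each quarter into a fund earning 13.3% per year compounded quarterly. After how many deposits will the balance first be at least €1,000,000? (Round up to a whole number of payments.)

69 payments

Periodic rate r = 0.133/4 per quarter; n is counted in quarters.
Ordinary annuity FV: 1,000,000 = 4,010 × [((1+r)^n − 1)/r].
(1+r)^n = 1 + 1,000,000 × r / 4,010, so n = ln(1 + 1,000,000·r/4,010) / ln(1+r) = 68.15.
Round up to a whole number of payments: n = 69.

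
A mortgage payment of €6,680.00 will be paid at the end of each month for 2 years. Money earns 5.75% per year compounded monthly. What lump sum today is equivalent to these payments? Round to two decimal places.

This is an ordinary annuity: 24 payments of €6,680.00 at the end of each month.
Periodic rate r = 0.0575/12 per month; n is counted in months.
PV = PMT × [(1 − (1+r)^−n)/r] = 6,680 × [1 − (1+r)^−24] / r = €151,103.71

€151,103.71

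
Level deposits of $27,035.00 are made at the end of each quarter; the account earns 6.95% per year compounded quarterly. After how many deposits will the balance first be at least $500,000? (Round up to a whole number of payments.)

17 payments

Periodic rate r = 0.0695/4 per quarter; n is counted in quarters.
Ordinary annuity FV: 500,000 = 27,035 × [((1+r)^n − 1)/r].
(1+r)^n = 1 + 500,000 × r / 27,035, so n = ln(1 + 500,000·r/27,035) / ln(1+r) = 16.18.
Round up to a whole number of payments: n = 17.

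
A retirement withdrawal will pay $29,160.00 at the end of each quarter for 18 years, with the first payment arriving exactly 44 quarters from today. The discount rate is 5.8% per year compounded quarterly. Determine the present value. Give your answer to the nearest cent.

Ordinary annuity of 72 payments, first payment at period 44.
Periodic rate r = 0.058/4 per quarter; n is counted in quarters.
The ordinary-annuity PV formula values the stream one period before the first payment (period 43); discount that back 43 periods:
PV₀ = 29,160 × [1 − (1+r)^−72] / r × (1+r)^−43 = $698,791.89

$698,791.89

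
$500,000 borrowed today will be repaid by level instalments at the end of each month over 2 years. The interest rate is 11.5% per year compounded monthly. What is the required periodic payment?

Level ordinary annuity; solve PV = PMT × [(1 − (1+r)^−n)/r] for PMT.
Periodic rate r = 0.115/12 per month; n is counted in months.
With n = 24: PMT = 500,000 / ([(1 − (1+r)^−n)/r]) = $23,420.16

$23,420.16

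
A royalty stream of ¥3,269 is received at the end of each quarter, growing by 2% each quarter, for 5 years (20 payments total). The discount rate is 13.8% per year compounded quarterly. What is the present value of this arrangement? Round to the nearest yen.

¥55,452

Periodic rate r = 0.138/4 per quarter; n is counted in quarters.
Growing ordinary annuity: PV = PMT₁ × [1 − ((1+g)/(1+r))^n] / (r − g) = 3,269 × [1 − ((1+0.02)/(1+r))^20] / (r − 0.02) = ¥55,452.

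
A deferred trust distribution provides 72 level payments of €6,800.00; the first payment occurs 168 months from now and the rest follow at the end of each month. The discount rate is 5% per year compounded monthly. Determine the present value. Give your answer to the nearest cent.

€210,853.71

Ordinary annuity of 72 payments, first payment at period 168.
Periodic rate r = 0.05/12 per month; n is counted in months.
The ordinary-annuity PV formula values the stream one period before the first payment (period 167); discount that back 167 periods:
PV₀ = 6,800 × [1 − (1+r)^−72] / r × (1+r)^−167 = €210,853.71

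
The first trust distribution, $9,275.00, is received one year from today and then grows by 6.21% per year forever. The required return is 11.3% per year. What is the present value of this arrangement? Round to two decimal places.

Periodic rate r = 0.113 per year.
Growing perpetuity (Gordon): PV = PMT₁ / (r − g) = 9,275 / (r − 0.0621) = $182,220.04.

$182,220.04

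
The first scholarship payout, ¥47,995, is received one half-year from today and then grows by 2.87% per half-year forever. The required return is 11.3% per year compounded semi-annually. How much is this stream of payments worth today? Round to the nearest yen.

Periodic rate r = 0.113/2 per half-year.
Growing perpetuity (Gordon): PV = PMT₁ / (r − g) = 47,995 / (r − 0.0287) = ¥1,726,439.

¥1,726,439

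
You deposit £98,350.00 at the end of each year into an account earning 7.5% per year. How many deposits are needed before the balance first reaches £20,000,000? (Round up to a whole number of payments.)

39 payments

Periodic rate r = 0.075 per year.
Ordinary annuity FV: 20,000,000 = 98,350 × [((1+r)^n − 1)/r].
(1+r)^n = 1 + 20,000,000 × r / 98,350, so n = ln(1 + 20,000,000·r/98,350) / ln(1+r) = 38.55.
Round up to a whole number of payments: n = 39.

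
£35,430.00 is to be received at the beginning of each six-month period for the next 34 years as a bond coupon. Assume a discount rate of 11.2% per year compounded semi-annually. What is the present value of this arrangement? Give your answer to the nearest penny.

This is an annuity due: 68 payments of £35,430.00 at the beginning of each six-month period.
Periodic rate r = 0.112/2 per half-year; n is counted in half-years.
PV = PMT × [(1 − (1+r)^−n)/r] × (1+r) = 35,430 × [1 − (1+r)^−68] / r × (1+r) = £651,676.19

£651,676.19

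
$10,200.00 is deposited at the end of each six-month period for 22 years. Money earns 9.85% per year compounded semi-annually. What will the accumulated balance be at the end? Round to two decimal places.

This is an ordinary annuity: 44 deposits of $10,200.00 at the end of each six-month period.
Periodic rate r = 0.0985/2 per half-year; n is counted in half-years.
FV = PMT × [((1+r)^n − 1)/r] = 10,200 × [(1+r)^44 − 1] / r = $1,510,283.54

$1,510,283.54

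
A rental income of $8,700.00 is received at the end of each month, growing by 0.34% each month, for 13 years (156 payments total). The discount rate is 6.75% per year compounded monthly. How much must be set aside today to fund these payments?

$1,142,388.64

Periodic rate r = 0.0675/12 per month; n is counted in months.
Growing ordinary annuity: PV = PMT₁ × [1 − ((1+g)/(1+r))^n] / (r − g) = 8,700 × [1 − ((1+0.0034)/(1+r))^156] / (r − 0.0034) = $1,142,388.64.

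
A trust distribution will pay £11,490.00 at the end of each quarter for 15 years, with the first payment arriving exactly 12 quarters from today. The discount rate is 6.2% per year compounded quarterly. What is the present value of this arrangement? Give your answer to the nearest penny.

Ordinary annuity of 60 payments, first payment at period 12.
Periodic rate r = 0.062/4 per quarter; n is counted in quarters.
The ordinary-annuity PV formula values the stream one period before the first payment (period 11); discount that back 11 periods:
PV₀ = 11,490 × [1 − (1+r)^−60] / r × (1+r)^−11 = £377,184.44

£377,184.44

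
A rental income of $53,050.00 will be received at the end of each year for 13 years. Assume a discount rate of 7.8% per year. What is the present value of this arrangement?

This is an ordinary annuity: 13 payments of $53,050.00 at the end of each year.
Periodic rate r = 0.078 per year.
PV = PMT × [(1 − (1+r)^−n)/r] = 53,050 × [1 − (1+r)^−13] / r = $423,947.22

$423,947.22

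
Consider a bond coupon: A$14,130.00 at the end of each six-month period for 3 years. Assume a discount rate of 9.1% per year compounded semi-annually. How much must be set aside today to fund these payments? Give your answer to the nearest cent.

A$72,763.31

This is an ordinary annuity: 6 payments of A$14,130.00 at the end of each six-month period.
Periodic rate r = 0.091/2 per half-year; n is counted in half-years.
PV = PMT × [(1 − (1+r)^−n)/r] = 14,130 × [1 − (1+r)^−6] / r = A$72,763.31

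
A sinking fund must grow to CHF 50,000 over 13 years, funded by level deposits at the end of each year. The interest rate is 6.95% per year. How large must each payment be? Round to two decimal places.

Level ordinary annuity; solve FV = PMT × [((1+r)^n − 1)/r] for PMT.
Periodic rate r = 0.0695 per year.
With n = 13: PMT = 50,000 / ([((1+r)^n − 1)/r]) = CHF 2,490.60

CHF 2,490.60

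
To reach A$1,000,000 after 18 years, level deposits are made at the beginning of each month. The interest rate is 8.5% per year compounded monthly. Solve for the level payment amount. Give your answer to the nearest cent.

A$1,957.38

Level annuity due; solve FV = PMT × [((1+r)^n − 1)/r] × (1+r) for PMT.
Periodic rate r = 0.085/12 per month; n is counted in months.
With n = 216: PMT = 1,000,000 / ([((1+r)^n − 1)/r] × (1+r)) = A$1,957.38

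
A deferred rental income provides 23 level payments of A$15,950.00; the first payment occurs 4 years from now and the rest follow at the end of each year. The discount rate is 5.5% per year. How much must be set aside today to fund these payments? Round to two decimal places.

A$174,884.76

Ordinary annuity of 23 payments, first payment at period 4.
Periodic rate r = 0.055 per year.
The ordinary-annuity PV formula values the stream one period before the first payment (period 3); discount that back 3 periods:
PV₀ = 15,950 × [1 − (1+r)^−23] / r × (1+r)^−3 = A$174,884.76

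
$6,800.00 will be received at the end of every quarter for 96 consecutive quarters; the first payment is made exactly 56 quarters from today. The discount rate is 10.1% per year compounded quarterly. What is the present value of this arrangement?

Ordinary annuity of 96 payments, first payment at period 56.
Periodic rate r = 0.101/4 per quarter; n is counted in quarters.
The ordinary-annuity PV formula values the stream one period before the first payment (period 55); discount that back 55 periods:
PV₀ = 6,800 × [1 − (1+r)^−96] / r × (1+r)^−55 = $62,093.09

$62,093.09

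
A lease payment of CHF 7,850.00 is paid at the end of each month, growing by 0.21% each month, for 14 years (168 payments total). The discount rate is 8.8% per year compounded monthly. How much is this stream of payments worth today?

Periodic rate r = 0.088/12 per month; n is counted in months.
Growing ordinary annuity: PV = PMT₁ × [1 − ((1+g)/(1+r))^n] / (r − g) = 7,850 × [1 − ((1+0.0021)/(1+r))^168] / (r − 0.0021) = CHF 874,753.59.

CHF 874,753.59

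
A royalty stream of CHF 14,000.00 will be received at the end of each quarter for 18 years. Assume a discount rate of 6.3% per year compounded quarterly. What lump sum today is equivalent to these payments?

This is an ordinary annuity: 72 payments of CHF 14,000.00 at the end of each quarter.
Periodic rate r = 0.063/4 per quarter; n is counted in quarters.
PV = PMT × [(1 − (1+r)^−n)/r] = 14,000 × [1 − (1+r)^−72] / r = CHF 600,355.79

CHF 600,355.79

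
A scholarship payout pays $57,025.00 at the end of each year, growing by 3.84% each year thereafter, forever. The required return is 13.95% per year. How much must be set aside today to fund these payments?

$564,045.50

Periodic rate r = 0.1395 per year.
Growing perpetuity (Gordon): PV = PMT₁ / (r − g) = 57,025 / (r − 0.0384) = $564,045.50.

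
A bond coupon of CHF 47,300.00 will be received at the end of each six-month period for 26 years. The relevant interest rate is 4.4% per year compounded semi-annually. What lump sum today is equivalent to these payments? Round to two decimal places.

This is an ordinary annuity: 52 payments of CHF 47,300.00 at the end of each six-month period.
Periodic rate r = 0.044/2 per half-year; n is counted in half-years.
PV = PMT × [(1 − (1+r)^−n)/r] = 47,300 × [1 − (1+r)^−52] / r = CHF 1,456,587.16

CHF 1,456,587.16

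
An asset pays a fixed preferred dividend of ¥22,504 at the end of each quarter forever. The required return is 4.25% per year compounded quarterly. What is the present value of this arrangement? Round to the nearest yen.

Periodic rate r = 0.0425/4 per quarter.
Level perpetuity: PV = PMT / r = 22,504 / (0.0425/4) = ¥2,118,024.

¥2,118,024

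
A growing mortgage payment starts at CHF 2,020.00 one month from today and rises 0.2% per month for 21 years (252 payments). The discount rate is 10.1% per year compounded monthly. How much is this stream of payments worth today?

CHF 251,793.09

Periodic rate r = 0.101/12 per month; n is counted in months.
Growing ordinary annuity: PV = PMT₁ × [1 − ((1+g)/(1+r))^n] / (r − g) = 2,020 × [1 − ((1+0.002)/(1+r))^252] / (r − 0.002) = CHF 251,793.09.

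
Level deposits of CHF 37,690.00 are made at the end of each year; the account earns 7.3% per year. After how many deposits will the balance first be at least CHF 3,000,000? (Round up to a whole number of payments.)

28 payments

Periodic rate r = 0.073 per year.
Ordinary annuity FV: 3,000,000 = 37,690 × [((1+r)^n − 1)/r].
(1+r)^n = 1 + 3,000,000 × r / 37,690, so n = ln(1 + 3,000,000·r/37,690) / ln(1+r) = 27.23.
Round up to a whole number of payments: n = 28.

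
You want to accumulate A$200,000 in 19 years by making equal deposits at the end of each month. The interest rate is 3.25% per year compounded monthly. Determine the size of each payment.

A$635.21

Level ordinary annuity; solve FV = PMT × [((1+r)^n − 1)/r] for PMT.
Periodic rate r = 0.0325/12 per month; n is counted in months.
With n = 228: PMT = 200,000 / ([((1+r)^n − 1)/r]) = A$635.21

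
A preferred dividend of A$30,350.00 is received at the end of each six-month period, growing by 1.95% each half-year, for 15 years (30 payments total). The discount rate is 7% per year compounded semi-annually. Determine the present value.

A$712,880.87

Periodic rate r = 0.07/2 per half-year; n is counted in half-years.
Growing ordinary annuity: PV = PMT₁ × [1 − ((1+g)/(1+r))^n] / (r − g) = 30,350 × [1 − ((1+0.0195)/(1+r))^30] / (r − 0.0195) = A$712,880.87.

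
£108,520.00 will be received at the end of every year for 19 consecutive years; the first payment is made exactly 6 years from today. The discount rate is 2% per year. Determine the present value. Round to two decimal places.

Ordinary annuity of 19 payments, first payment at period 6.
Periodic rate r = 0.02 per year.
The ordinary-annuity PV formula values the stream one period before the first payment (period 5); discount that back 5 periods:
PV₀ = 108,520 × [1 − (1+r)^−19] / r × (1+r)^−5 = £1,541,034.58

£1,541,034.58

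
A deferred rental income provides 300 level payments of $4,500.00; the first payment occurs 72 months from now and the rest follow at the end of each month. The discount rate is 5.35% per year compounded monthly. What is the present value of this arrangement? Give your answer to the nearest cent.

$542,218.27

Ordinary annuity of 300 payments, first payment at period 72.
Periodic rate r = 0.0535/12 per month; n is counted in months.
The ordinary-annuity PV formula values the stream one period before the first payment (period 71); discount that back 71 periods:
PV₀ = 4,500 × [1 − (1+r)^−300] / r × (1+r)^−71 = $542,218.27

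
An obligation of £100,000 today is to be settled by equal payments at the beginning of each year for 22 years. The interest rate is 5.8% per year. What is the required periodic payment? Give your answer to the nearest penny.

Level annuity due; solve PV = PMT × [(1 − (1+r)^−n)/r] × (1+r) for PMT.
Periodic rate r = 0.058 per year.
With n = 22: PMT = 100,000 / ([(1 − (1+r)^−n)/r] × (1+r)) = £7,713.34

£7,713.34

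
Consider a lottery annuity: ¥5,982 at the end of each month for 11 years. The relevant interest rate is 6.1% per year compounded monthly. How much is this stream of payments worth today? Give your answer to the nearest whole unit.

This is an ordinary annuity: 132 payments of ¥5,982 at the end of each month.
Periodic rate r = 0.061/12 per month; n is counted in months.
PV = PMT × [(1 − (1+r)^−n)/r] = 5,982 × [1 − (1+r)^−132] / r = ¥574,193

¥574,193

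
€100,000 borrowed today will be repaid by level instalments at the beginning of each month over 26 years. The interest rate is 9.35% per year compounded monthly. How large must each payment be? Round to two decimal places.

Level annuity due; solve PV = PMT × [(1 − (1+r)^−n)/r] × (1+r) for PMT.
Periodic rate r = 0.0935/12 per month; n is counted in months.
With n = 312: PMT = 100,000 / ([(1 − (1+r)^−n)/r] × (1+r)) = €848.47

€848.47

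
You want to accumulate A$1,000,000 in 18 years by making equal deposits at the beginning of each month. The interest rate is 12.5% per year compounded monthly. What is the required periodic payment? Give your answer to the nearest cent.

A$1,230.52

Level annuity due; solve FV = PMT × [((1+r)^n − 1)/r] × (1+r) for PMT.
Periodic rate r = 0.125/12 per month; n is counted in months.
With n = 216: PMT = 1,000,000 / ([((1+r)^n − 1)/r] × (1+r)) = A$1,230.52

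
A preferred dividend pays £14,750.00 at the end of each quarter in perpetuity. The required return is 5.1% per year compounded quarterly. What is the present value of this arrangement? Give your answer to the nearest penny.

Periodic rate r = 0.051/4 per quarter.
Level perpetuity: PV = PMT / r = 14,750 / (0.051/4) = £1,156,862.75.

£1,156,862.75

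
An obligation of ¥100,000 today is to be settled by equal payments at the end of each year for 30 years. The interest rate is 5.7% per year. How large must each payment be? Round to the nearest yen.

Level ordinary annuity; solve PV = PMT × [(1 − (1+r)^−n)/r] for PMT.
Periodic rate r = 0.057 per year.
With n = 30: PMT = 100,000 / ([(1 − (1+r)^−n)/r]) = ¥7,033

¥7,033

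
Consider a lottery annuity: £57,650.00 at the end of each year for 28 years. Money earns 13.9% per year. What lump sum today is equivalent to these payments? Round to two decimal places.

This is an ordinary annuity: 28 payments of £57,650.00 at the end of each year.
Periodic rate r = 0.139 per year.
PV = PMT × [(1 − (1+r)^−n)/r] = 57,650 × [1 − (1+r)^−28] / r = £403,905.93

£403,905.93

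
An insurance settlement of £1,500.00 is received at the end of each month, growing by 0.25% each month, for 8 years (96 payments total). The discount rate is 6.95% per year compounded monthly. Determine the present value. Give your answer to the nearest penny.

Periodic rate r = 0.0695/12 per month; n is counted in months.
Growing ordinary annuity: PV = PMT₁ × [1 − ((1+g)/(1+r))^n] / (r − g) = 1,500 × [1 − ((1+0.0025)/(1+r))^96] / (r − 0.0025) = £123,032.94.

£123,032.94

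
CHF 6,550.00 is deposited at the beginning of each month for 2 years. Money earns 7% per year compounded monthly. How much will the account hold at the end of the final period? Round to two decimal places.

This is an annuity due: 24 deposits of CHF 6,550.00 at the beginning of each month.
Periodic rate r = 0.07/12 per month; n is counted in months.
FV = PMT × [((1+r)^n − 1)/r] × (1+r) = 6,550 × [(1+r)^24 − 1] / r × (1+r) = CHF 169,191.99

CHF 169,191.99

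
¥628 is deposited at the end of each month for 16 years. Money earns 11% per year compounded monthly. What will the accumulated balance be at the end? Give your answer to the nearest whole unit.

This is an ordinary annuity: 192 deposits of ¥628 at the end of each month.
Periodic rate r = 0.11/12 per month; n is counted in months.
FV = PMT × [((1+r)^n − 1)/r] = 628 × [(1+r)^192 − 1] / r = ¥326,516

¥326,516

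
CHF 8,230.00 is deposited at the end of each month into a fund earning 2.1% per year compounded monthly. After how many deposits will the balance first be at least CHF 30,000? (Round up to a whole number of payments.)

4 payments

Periodic rate r = 0.021/12 per month; n is counted in months.
Ordinary annuity FV: 30,000 = 8,230 × [((1+r)^n − 1)/r].
(1+r)^n = 1 + 30,000 × r / 8,230, so n = ln(1 + 30,000·r/8,230) / ln(1+r) = 3.64.
Round up to a whole number of payments: n = 4.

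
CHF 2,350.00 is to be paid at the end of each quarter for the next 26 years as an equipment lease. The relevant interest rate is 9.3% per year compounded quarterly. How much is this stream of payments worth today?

CHF 91,816.73

This is an ordinary annuity: 104 payments of CHF 2,350.00 at the end of each quarter.
Periodic rate r = 0.093/4 per quarter; n is counted in quarters.
PV = PMT × [(1 − (1+r)^−n)/r] = 2,350 × [1 − (1+r)^−104] / r = CHF 91,816.73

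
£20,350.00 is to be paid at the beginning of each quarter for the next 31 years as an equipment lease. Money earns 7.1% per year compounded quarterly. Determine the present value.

This is an annuity due: 124 payments of £20,350.00 at the beginning of each quarter.
Periodic rate r = 0.071/4 per quarter; n is counted in quarters.
PV = PMT × [(1 − (1+r)^−n)/r] × (1+r) = 20,350 × [1 − (1+r)^−124] / r × (1+r) = £1,035,152.03

£1,035,152.03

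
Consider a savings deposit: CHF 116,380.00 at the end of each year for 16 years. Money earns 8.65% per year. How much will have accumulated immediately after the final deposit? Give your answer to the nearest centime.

This is an ordinary annuity: 16 deposits of CHF 116,380.00 at the end of each year.
Periodic rate r = 0.0865 per year.
FV = PMT × [((1+r)^n − 1)/r] = 116,380 × [(1+r)^16 − 1] / r = CHF 3,728,420.12

CHF 3,728,420.12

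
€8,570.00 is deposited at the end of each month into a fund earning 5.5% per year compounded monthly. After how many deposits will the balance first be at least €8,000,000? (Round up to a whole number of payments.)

364 payments

Periodic rate r = 0.055/12 per month; n is counted in months.
Ordinary annuity FV: 8,000,000 = 8,570 × [((1+r)^n − 1)/r].
(1+r)^n = 1 + 8,000,000 × r / 8,570, so n = ln(1 + 8,000,000·r/8,570) / ln(1+r) = 363.81.
Round up to a whole number of payments: n = 364.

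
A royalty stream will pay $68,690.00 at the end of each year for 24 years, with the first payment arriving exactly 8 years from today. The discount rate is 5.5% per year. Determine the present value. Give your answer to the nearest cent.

$621,023.68

Ordinary annuity of 24 payments, first payment at period 8.
Periodic rate r = 0.055 per year.
The ordinary-annuity PV formula values the stream one period before the first payment (period 7); discount that back 7 periods:
PV₀ = 68,690 × [1 − (1+r)^−24] / r × (1+r)^−7 = $621,023.68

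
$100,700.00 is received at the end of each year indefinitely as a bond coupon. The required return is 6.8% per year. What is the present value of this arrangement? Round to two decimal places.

Periodic rate r = 0.068 per year.
Level perpetuity: PV = PMT / r = 100,700 / (0.068) = $1,480,882.35.

$1,480,882.35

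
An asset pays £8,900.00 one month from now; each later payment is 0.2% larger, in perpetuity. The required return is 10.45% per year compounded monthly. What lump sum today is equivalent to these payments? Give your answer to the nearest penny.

£1,326,708.07

Periodic rate r = 0.1045/12 per month.
Growing perpetuity (Gordon): PV = PMT₁ / (r − g) = 8,900 / (r − 0.002) = £1,326,708.07.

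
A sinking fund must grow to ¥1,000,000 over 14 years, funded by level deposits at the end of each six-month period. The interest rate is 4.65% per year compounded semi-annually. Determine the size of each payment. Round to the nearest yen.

¥25,741

Level ordinary annuity; solve FV = PMT × [((1+r)^n − 1)/r] for PMT.
Periodic rate r = 0.0465/2 per half-year; n is counted in half-years.
With n = 28: PMT = 1,000,000 / ([((1+r)^n − 1)/r]) = ¥25,741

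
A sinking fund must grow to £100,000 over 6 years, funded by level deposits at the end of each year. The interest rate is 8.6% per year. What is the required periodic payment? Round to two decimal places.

£13,426.80

Level ordinary annuity; solve FV = PMT × [((1+r)^n − 1)/r] for PMT.
Periodic rate r = 0.086 per year.
With n = 6: PMT = 100,000 / ([((1+r)^n − 1)/r]) = £13,426.80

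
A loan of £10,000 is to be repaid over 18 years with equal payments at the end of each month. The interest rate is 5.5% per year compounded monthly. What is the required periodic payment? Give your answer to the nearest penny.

Level ordinary annuity; solve PV = PMT × [(1 − (1+r)^−n)/r] for PMT.
Periodic rate r = 0.055/12 per month; n is counted in months.
With n = 216: PMT = 10,000 / ([(1 − (1+r)^−n)/r]) = £73.03

£73.03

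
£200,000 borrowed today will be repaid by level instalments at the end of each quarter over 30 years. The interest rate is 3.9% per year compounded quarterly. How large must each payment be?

Level ordinary annuity; solve PV = PMT × [(1 − (1+r)^−n)/r] for PMT.
Periodic rate r = 0.039/4 per quarter; n is counted in quarters.
With n = 120: PMT = 200,000 / ([(1 − (1+r)^−n)/r]) = £2,834.84

£2,834.84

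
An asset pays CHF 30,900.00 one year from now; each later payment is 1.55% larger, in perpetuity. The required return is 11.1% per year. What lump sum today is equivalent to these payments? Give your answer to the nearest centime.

Periodic rate r = 0.111 per year.
Growing perpetuity (Gordon): PV = PMT₁ / (r − g) = 30,900 / (r − 0.0155) = CHF 323,560.21.

CHF 323,560.21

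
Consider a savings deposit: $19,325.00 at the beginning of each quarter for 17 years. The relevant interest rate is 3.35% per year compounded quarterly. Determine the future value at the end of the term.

This is an annuity due: 68 deposits of $19,325.00 at the beginning of each quarter.
Periodic rate r = 0.0335/4 per quarter; n is counted in quarters.
FV = PMT × [((1+r)^n − 1)/r] × (1+r) = 19,325 × [(1+r)^68 − 1] / r × (1+r) = $1,775,796.61

$1,775,796.61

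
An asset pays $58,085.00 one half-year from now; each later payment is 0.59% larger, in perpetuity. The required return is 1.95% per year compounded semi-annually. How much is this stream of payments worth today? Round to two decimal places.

Periodic rate r = 0.0195/2 per half-year.
Growing perpetuity (Gordon): PV = PMT₁ / (r − g) = 58,085 / (r − 0.0059) = $15,087,012.99.

$15,087,012.99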